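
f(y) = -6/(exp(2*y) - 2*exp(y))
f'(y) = -6*(-2*exp(2*y) + 2*exp(y))/(exp(2*y) - 2*exp(y))^2 = (12*exp(y) - 12)*exp(-y)/(exp(y) - 2)^2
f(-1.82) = 20.15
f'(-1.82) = -18.37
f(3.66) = -0.00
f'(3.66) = 0.01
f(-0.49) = 7.06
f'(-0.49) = -3.94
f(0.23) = 6.43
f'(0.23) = 4.49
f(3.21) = -0.01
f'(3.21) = 0.02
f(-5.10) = 493.57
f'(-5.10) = -492.06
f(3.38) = -0.01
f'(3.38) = 0.02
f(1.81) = -0.24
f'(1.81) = 0.59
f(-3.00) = 61.79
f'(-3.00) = -60.22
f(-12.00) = 488265.87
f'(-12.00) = -488264.37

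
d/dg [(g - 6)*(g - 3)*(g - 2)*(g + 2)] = 4*g^3 - 27*g^2 + 28*g + 36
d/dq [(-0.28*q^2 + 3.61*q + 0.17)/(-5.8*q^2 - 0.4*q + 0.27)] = (21.05*q^2 + 1.8208*q + 1.0427)/(33.64*q^4 + 4.64*q^3 - 2.972*q^2 - 0.216*q + 0.0729)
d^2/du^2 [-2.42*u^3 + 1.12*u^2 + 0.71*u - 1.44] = 2.24 - 14.52*u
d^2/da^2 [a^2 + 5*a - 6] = 2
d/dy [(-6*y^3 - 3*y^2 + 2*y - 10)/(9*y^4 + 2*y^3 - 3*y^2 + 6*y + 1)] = 2*(27*y^6 + 27*y^5 - 15*y^4 + 140*y^3 + 15*y^2 - 33*y + 31)/(81*y^8 + 36*y^7 - 50*y^6 + 96*y^5 + 51*y^4 - 32*y^3 + 30*y^2 + 12*y + 1)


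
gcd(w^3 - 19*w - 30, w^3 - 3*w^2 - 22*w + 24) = 1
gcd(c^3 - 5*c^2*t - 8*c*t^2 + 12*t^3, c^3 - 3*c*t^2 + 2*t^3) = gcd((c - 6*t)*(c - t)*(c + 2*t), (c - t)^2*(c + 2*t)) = -c^2 - c*t + 2*t^2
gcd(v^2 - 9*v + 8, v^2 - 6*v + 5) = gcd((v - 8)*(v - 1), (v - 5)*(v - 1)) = v - 1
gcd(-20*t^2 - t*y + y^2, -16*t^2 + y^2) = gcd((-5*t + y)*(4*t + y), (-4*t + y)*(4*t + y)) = 4*t + y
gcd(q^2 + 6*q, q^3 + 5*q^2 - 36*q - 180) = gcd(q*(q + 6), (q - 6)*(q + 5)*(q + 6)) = q + 6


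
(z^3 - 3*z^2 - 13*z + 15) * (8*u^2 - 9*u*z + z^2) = 8*u^2*z^3 - 24*u^2*z^2 - 104*u^2*z + 120*u^2 - 9*u*z^4 + 27*u*z^3 + 117*u*z^2 - 135*u*z + z^5 - 3*z^4 - 13*z^3 + 15*z^2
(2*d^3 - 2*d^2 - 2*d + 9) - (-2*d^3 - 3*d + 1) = 4*d^3 - 2*d^2 + d + 8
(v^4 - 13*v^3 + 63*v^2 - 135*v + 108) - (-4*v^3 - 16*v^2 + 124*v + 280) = v^4 - 9*v^3 + 79*v^2 - 259*v - 172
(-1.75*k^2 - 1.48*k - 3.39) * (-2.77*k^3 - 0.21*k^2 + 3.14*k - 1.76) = 4.8475*k^5 + 4.4671*k^4 + 4.2061*k^3 - 0.8553*k^2 - 8.0398*k + 5.9664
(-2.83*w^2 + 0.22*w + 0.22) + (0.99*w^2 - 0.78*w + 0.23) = -1.84*w^2 - 0.56*w + 0.45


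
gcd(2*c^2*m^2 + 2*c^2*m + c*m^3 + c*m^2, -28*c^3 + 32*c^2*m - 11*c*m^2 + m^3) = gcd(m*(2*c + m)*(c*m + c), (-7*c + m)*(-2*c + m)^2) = 1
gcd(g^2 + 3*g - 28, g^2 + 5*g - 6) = 1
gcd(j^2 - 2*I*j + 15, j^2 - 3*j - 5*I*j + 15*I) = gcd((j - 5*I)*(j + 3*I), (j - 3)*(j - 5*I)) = j - 5*I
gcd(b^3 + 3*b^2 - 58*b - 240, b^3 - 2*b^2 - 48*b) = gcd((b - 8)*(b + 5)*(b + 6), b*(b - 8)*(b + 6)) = b^2 - 2*b - 48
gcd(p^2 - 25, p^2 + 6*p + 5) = p + 5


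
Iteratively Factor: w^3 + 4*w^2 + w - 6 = (w + 2)*(w^2 + 2*w - 3) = (w + 2)*(w + 3)*(w - 1)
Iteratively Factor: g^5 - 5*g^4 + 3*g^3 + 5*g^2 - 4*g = (g - 1)*(g^4 - 4*g^3 - g^2 + 4*g) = (g - 1)*(g + 1)*(g^3 - 5*g^2 + 4*g) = g*(g - 1)*(g + 1)*(g^2 - 5*g + 4) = g*(g - 1)^2*(g + 1)*(g - 4)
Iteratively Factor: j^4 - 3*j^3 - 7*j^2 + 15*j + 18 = (j + 2)*(j^3 - 5*j^2 + 3*j + 9) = (j - 3)*(j + 2)*(j^2 - 2*j - 3) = (j - 3)^2*(j + 2)*(j + 1)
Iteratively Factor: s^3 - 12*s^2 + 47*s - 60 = (s - 3)*(s^2 - 9*s + 20) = (s - 5)*(s - 3)*(s - 4)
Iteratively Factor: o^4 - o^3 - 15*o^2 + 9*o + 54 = (o - 3)*(o^3 + 2*o^2 - 9*o - 18) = (o - 3)*(o + 3)*(o^2 - o - 6) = (o - 3)*(o + 2)*(o + 3)*(o - 3)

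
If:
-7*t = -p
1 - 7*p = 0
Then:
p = 1/7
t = 1/49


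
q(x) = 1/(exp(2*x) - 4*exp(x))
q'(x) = (-2*exp(2*x) + 4*exp(x))/(exp(2*x) - 4*exp(x))^2 = 2*(2 - exp(x))*exp(-x)/(exp(x) - 4)^2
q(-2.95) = -4.84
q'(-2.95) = 4.78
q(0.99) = -0.28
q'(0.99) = -0.30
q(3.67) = 0.00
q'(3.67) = -0.00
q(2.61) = 0.01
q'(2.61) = -0.02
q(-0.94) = -0.71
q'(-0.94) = 0.63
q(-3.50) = -8.34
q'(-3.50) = 8.28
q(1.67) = 0.14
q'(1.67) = -0.72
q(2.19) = 0.02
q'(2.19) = -0.06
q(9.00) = 0.00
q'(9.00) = 0.00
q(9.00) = 0.00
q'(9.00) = 0.00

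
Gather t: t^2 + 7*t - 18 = t^2 + 7*t - 18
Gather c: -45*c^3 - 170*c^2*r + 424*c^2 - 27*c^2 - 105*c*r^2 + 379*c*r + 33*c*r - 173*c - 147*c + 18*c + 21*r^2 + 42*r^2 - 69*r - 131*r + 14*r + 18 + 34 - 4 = -45*c^3 + c^2*(397 - 170*r) + c*(-105*r^2 + 412*r - 302) + 63*r^2 - 186*r + 48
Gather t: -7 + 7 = 0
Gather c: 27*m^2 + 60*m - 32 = 27*m^2 + 60*m - 32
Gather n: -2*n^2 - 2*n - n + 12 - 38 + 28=-2*n^2 - 3*n + 2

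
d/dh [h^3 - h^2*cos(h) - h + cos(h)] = h^2*sin(h) + 3*h^2 - 2*h*cos(h) - sin(h) - 1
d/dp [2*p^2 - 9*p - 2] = 4*p - 9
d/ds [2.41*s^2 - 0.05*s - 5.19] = 4.82*s - 0.05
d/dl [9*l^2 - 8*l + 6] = 18*l - 8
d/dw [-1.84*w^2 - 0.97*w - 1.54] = -3.68*w - 0.97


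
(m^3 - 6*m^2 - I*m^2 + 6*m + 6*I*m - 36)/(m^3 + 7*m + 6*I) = (m - 6)/(m + I)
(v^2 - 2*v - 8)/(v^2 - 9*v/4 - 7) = 4*(v + 2)/(4*v + 7)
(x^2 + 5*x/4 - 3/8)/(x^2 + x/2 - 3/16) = 2*(2*x + 3)/(4*x + 3)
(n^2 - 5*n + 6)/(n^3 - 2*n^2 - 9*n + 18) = 1/(n + 3)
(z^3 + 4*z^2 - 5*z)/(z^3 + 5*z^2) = (z - 1)/z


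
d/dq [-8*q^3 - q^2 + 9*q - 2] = -24*q^2 - 2*q + 9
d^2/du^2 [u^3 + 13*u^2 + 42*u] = 6*u + 26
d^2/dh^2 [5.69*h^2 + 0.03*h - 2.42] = 11.3800000000000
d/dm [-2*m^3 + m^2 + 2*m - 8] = -6*m^2 + 2*m + 2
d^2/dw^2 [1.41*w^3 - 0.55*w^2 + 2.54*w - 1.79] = 8.46*w - 1.1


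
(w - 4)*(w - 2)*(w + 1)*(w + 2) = w^4 - 3*w^3 - 8*w^2 + 12*w + 16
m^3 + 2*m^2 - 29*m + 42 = (m - 3)*(m - 2)*(m + 7)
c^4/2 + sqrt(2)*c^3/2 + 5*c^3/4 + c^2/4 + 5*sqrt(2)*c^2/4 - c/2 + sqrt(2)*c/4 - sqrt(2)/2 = (c/2 + 1/2)*(c - 1/2)*(c + 2)*(c + sqrt(2))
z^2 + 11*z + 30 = (z + 5)*(z + 6)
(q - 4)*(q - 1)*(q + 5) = q^3 - 21*q + 20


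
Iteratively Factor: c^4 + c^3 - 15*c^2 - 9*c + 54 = (c + 3)*(c^3 - 2*c^2 - 9*c + 18) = (c - 3)*(c + 3)*(c^2 + c - 6) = (c - 3)*(c + 3)^2*(c - 2)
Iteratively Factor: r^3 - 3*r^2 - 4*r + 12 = (r - 3)*(r^2 - 4) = (r - 3)*(r - 2)*(r + 2)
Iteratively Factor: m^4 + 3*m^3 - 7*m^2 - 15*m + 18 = (m - 2)*(m^3 + 5*m^2 + 3*m - 9) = (m - 2)*(m - 1)*(m^2 + 6*m + 9) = (m - 2)*(m - 1)*(m + 3)*(m + 3)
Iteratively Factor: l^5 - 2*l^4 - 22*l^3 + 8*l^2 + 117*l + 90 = (l - 5)*(l^4 + 3*l^3 - 7*l^2 - 27*l - 18) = (l - 5)*(l - 3)*(l^3 + 6*l^2 + 11*l + 6) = (l - 5)*(l - 3)*(l + 3)*(l^2 + 3*l + 2) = (l - 5)*(l - 3)*(l + 2)*(l + 3)*(l + 1)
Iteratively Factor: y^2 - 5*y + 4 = (y - 4)*(y - 1)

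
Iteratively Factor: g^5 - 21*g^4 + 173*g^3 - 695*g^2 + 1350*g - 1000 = (g - 5)*(g^4 - 16*g^3 + 93*g^2 - 230*g + 200) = (g - 5)^2*(g^3 - 11*g^2 + 38*g - 40) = (g - 5)^2*(g - 4)*(g^2 - 7*g + 10) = (g - 5)^2*(g - 4)*(g - 2)*(g - 5)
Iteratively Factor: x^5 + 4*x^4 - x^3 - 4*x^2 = (x - 1)*(x^4 + 5*x^3 + 4*x^2) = (x - 1)*(x + 4)*(x^3 + x^2) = x*(x - 1)*(x + 4)*(x^2 + x) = x^2*(x - 1)*(x + 4)*(x + 1)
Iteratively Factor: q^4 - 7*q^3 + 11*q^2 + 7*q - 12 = (q - 4)*(q^3 - 3*q^2 - q + 3) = (q - 4)*(q - 1)*(q^2 - 2*q - 3) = (q - 4)*(q - 3)*(q - 1)*(q + 1)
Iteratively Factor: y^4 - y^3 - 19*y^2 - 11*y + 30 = (y - 5)*(y^3 + 4*y^2 + y - 6) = (y - 5)*(y + 2)*(y^2 + 2*y - 3) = (y - 5)*(y - 1)*(y + 2)*(y + 3)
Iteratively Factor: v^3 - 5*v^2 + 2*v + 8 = (v + 1)*(v^2 - 6*v + 8) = (v - 2)*(v + 1)*(v - 4)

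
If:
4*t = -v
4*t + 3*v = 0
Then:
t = 0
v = 0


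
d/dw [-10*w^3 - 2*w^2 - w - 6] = -30*w^2 - 4*w - 1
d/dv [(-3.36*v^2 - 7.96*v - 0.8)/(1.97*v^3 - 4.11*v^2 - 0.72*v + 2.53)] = (6.6192*v^4 + 31.3624*v^3 - 25.5684*v^2 - 23.5776*v - 20.7148)/(3.8809*v^6 - 16.1934*v^5 + 14.0553*v^4 + 15.8866*v^3 - 20.2782*v^2 - 3.6432*v + 6.4009)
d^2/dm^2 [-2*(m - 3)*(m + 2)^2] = -12*m - 4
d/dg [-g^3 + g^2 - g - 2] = -3*g^2 + 2*g - 1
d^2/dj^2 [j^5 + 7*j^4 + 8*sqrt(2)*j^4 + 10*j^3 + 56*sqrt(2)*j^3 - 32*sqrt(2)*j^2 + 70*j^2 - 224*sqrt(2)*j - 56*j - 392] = 20*j^3 + 84*j^2 + 96*sqrt(2)*j^2 + 60*j + 336*sqrt(2)*j - 64*sqrt(2) + 140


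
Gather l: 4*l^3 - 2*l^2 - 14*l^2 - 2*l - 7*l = 4*l^3 - 16*l^2 - 9*l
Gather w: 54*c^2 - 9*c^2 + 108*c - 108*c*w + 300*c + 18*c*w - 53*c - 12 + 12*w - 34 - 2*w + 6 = 45*c^2 + 355*c + w*(10 - 90*c) - 40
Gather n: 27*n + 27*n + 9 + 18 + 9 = 54*n + 36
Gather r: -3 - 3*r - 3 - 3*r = -6*r - 6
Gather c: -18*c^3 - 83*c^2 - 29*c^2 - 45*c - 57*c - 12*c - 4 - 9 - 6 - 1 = -18*c^3 - 112*c^2 - 114*c - 20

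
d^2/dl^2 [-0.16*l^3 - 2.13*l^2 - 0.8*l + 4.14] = -0.96*l - 4.26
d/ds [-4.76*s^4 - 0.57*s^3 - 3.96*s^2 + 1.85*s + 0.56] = -19.04*s^3 - 1.71*s^2 - 7.92*s + 1.85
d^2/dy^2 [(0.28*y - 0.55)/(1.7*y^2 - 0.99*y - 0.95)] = ((2.4244 - 2.856*y)*(-1.7*y^2 + 0.99*y + 0.95) - (0.28*y - 0.55)*(3.4*y - 0.99)*(6.8*y - 1.98))/(-1.7*y^2 + 0.99*y + 0.95)^3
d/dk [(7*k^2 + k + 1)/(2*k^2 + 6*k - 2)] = 2*(5*k^2 - 4*k - 1)/(k^4 + 6*k^3 + 7*k^2 - 6*k + 1)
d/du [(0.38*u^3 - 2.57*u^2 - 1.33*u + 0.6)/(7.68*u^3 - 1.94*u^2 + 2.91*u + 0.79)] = (19.0004*u^4 + 22.6404*u^3 - 22.9823*u^2 - 1.7326*u - 2.7967)/(58.9824*u^6 - 29.7984*u^5 + 48.4612*u^4 + 0.843599999999999*u^3 + 5.4029*u^2 + 4.5978*u + 0.6241)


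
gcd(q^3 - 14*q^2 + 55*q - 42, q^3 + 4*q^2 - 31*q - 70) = 1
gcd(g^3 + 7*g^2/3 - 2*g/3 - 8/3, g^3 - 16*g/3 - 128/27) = g + 4/3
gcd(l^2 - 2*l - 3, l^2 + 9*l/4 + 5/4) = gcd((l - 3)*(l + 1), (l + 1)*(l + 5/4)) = l + 1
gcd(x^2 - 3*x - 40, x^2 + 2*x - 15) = x + 5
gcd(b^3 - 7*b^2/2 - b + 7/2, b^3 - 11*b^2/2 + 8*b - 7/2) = b^2 - 9*b/2 + 7/2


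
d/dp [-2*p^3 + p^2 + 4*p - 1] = -6*p^2 + 2*p + 4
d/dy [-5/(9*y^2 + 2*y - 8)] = 10*(9*y + 1)/(9*y^2 + 2*y - 8)^2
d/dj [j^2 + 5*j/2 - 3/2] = 2*j + 5/2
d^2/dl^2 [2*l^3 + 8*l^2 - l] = 12*l + 16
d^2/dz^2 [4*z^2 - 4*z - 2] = 8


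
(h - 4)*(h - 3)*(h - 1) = h^3 - 8*h^2 + 19*h - 12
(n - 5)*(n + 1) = n^2 - 4*n - 5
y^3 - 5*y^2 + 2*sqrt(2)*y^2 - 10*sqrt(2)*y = y*(y - 5)*(y + 2*sqrt(2))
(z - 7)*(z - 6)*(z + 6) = z^3 - 7*z^2 - 36*z + 252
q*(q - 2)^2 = q^3 - 4*q^2 + 4*q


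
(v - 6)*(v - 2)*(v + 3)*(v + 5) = v^4 - 37*v^2 - 24*v + 180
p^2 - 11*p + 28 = (p - 7)*(p - 4)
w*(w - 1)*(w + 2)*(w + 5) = w^4 + 6*w^3 + 3*w^2 - 10*w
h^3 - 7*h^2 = h^2*(h - 7)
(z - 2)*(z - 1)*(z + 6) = z^3 + 3*z^2 - 16*z + 12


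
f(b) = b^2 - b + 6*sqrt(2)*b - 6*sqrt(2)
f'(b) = 2*b - 1 + 6*sqrt(2)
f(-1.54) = -17.64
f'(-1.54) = 4.41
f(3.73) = 33.35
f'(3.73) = 14.95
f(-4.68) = -21.61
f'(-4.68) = -1.87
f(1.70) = 7.13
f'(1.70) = 10.89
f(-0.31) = -10.71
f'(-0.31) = 6.87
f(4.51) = 45.61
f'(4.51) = 16.51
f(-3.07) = -22.04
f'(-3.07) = 1.35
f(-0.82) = -13.95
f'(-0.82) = 5.85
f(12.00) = 225.34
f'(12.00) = 31.49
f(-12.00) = 45.69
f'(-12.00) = -16.51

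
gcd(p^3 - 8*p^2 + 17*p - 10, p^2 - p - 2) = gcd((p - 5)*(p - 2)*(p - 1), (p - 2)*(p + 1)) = p - 2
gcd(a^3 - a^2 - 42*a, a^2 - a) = a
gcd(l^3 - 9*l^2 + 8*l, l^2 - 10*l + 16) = l - 8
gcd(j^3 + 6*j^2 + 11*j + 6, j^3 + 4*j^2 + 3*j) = j^2 + 4*j + 3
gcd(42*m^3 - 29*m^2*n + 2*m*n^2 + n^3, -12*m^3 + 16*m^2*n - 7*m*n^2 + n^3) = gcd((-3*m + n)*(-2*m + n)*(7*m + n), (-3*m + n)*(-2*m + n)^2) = 6*m^2 - 5*m*n + n^2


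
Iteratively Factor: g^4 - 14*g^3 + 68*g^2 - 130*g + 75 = (g - 5)*(g^3 - 9*g^2 + 23*g - 15) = (g - 5)*(g - 3)*(g^2 - 6*g + 5) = (g - 5)^2*(g - 3)*(g - 1)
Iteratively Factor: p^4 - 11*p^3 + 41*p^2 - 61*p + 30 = (p - 3)*(p^3 - 8*p^2 + 17*p - 10) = (p - 5)*(p - 3)*(p^2 - 3*p + 2) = (p - 5)*(p - 3)*(p - 1)*(p - 2)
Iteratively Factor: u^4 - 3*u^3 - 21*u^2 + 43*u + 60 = (u + 1)*(u^3 - 4*u^2 - 17*u + 60) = (u - 3)*(u + 1)*(u^2 - u - 20) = (u - 3)*(u + 1)*(u + 4)*(u - 5)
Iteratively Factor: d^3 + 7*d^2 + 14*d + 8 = (d + 4)*(d^2 + 3*d + 2) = (d + 1)*(d + 4)*(d + 2)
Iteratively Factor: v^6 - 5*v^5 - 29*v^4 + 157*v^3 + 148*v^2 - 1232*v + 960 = (v + 4)*(v^5 - 9*v^4 + 7*v^3 + 129*v^2 - 368*v + 240) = (v - 1)*(v + 4)*(v^4 - 8*v^3 - v^2 + 128*v - 240) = (v - 3)*(v - 1)*(v + 4)*(v^3 - 5*v^2 - 16*v + 80) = (v - 5)*(v - 3)*(v - 1)*(v + 4)*(v^2 - 16) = (v - 5)*(v - 4)*(v - 3)*(v - 1)*(v + 4)*(v + 4)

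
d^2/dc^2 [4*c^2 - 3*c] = 8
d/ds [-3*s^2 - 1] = -6*s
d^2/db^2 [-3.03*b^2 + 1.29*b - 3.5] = -6.06000000000000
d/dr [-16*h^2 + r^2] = 2*r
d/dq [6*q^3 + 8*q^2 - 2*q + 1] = 18*q^2 + 16*q - 2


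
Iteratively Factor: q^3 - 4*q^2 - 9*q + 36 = (q + 3)*(q^2 - 7*q + 12) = (q - 3)*(q + 3)*(q - 4)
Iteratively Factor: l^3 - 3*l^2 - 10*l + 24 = (l + 3)*(l^2 - 6*l + 8) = (l - 4)*(l + 3)*(l - 2)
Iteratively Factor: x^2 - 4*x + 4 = (x - 2)*(x - 2)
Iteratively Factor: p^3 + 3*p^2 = (p)*(p^2 + 3*p) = p*(p + 3)*(p)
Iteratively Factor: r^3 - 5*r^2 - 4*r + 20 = (r - 2)*(r^2 - 3*r - 10) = (r - 2)*(r + 2)*(r - 5)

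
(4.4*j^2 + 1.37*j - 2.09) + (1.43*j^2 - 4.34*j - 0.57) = 5.83*j^2 - 2.97*j - 2.66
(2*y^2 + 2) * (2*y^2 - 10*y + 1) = 4*y^4 - 20*y^3 + 6*y^2 - 20*y + 2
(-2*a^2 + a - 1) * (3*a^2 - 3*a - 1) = -6*a^4 + 9*a^3 - 4*a^2 + 2*a + 1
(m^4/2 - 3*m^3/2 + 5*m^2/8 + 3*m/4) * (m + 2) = m^5/2 - m^4/2 - 19*m^3/8 + 2*m^2 + 3*m/2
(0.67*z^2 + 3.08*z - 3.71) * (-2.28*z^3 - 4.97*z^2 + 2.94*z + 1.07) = -1.5276*z^5 - 10.3523*z^4 - 4.879*z^3 + 28.2108*z^2 - 7.6118*z - 3.9697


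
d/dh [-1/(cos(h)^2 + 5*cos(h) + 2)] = -(2*cos(h) + 5)*sin(h)/(cos(h)^2 + 5*cos(h) + 2)^2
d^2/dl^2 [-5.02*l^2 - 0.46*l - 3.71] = -10.0400000000000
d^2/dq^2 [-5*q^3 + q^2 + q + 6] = 2 - 30*q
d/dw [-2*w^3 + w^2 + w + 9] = -6*w^2 + 2*w + 1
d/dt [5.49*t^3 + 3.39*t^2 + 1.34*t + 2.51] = 16.47*t^2 + 6.78*t + 1.34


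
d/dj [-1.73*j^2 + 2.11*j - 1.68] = 2.11 - 3.46*j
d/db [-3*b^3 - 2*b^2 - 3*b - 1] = -9*b^2 - 4*b - 3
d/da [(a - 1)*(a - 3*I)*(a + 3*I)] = 3*a^2 - 2*a + 9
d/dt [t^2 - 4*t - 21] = 2*t - 4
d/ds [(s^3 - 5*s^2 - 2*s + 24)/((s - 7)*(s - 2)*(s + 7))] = (3*s^4 - 94*s^3 + 463*s^2 - 884*s + 980)/(s^6 - 4*s^5 - 94*s^4 + 392*s^3 + 2009*s^2 - 9604*s + 9604)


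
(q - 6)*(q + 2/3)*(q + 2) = q^3 - 10*q^2/3 - 44*q/3 - 8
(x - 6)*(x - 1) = x^2 - 7*x + 6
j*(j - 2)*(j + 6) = j^3 + 4*j^2 - 12*j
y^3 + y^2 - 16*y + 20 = (y - 2)^2*(y + 5)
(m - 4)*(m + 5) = m^2 + m - 20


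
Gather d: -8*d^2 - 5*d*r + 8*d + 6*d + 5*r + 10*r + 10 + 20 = -8*d^2 + d*(14 - 5*r) + 15*r + 30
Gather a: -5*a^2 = -5*a^2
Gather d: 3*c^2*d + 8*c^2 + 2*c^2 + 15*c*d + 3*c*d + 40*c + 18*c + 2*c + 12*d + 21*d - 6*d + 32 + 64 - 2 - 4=10*c^2 + 60*c + d*(3*c^2 + 18*c + 27) + 90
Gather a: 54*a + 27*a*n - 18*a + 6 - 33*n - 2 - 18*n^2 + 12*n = a*(27*n + 36) - 18*n^2 - 21*n + 4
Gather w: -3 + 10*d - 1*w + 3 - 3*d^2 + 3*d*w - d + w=-3*d^2 + 3*d*w + 9*d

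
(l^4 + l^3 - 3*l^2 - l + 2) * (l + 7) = l^5 + 8*l^4 + 4*l^3 - 22*l^2 - 5*l + 14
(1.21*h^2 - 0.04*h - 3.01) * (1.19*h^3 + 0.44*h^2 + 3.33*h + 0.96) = 1.4399*h^5 + 0.4848*h^4 + 0.4298*h^3 - 0.296*h^2 - 10.0617*h - 2.8896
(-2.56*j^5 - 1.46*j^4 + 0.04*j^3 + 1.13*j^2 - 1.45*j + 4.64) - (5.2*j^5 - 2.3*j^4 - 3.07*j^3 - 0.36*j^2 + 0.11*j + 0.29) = -7.76*j^5 + 0.84*j^4 + 3.11*j^3 + 1.49*j^2 - 1.56*j + 4.35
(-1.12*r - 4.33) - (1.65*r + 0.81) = -2.77*r - 5.14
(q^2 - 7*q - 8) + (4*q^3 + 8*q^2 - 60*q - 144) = 4*q^3 + 9*q^2 - 67*q - 152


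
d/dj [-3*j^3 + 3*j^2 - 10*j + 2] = -9*j^2 + 6*j - 10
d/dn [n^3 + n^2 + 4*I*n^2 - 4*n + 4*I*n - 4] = 3*n^2 + n*(2 + 8*I) - 4 + 4*I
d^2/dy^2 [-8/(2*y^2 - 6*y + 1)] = 32*(2*y^2 - 6*y - 2*(2*y - 3)^2 + 1)/(2*y^2 - 6*y + 1)^3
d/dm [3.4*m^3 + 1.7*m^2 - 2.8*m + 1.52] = 10.2*m^2 + 3.4*m - 2.8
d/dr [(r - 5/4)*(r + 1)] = 2*r - 1/4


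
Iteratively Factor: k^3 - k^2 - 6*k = (k - 3)*(k^2 + 2*k) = (k - 3)*(k + 2)*(k)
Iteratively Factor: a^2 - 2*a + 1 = (a - 1)*(a - 1)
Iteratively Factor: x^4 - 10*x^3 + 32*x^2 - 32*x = (x - 2)*(x^3 - 8*x^2 + 16*x) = (x - 4)*(x - 2)*(x^2 - 4*x) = (x - 4)^2*(x - 2)*(x)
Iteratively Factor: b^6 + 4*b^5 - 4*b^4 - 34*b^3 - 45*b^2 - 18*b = (b + 2)*(b^5 + 2*b^4 - 8*b^3 - 18*b^2 - 9*b) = (b + 2)*(b + 3)*(b^4 - b^3 - 5*b^2 - 3*b) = (b - 3)*(b + 2)*(b + 3)*(b^3 + 2*b^2 + b) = b*(b - 3)*(b + 2)*(b + 3)*(b^2 + 2*b + 1) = b*(b - 3)*(b + 1)*(b + 2)*(b + 3)*(b + 1)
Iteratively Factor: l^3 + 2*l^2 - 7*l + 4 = (l - 1)*(l^2 + 3*l - 4) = (l - 1)*(l + 4)*(l - 1)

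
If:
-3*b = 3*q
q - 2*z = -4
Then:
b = 4 - 2*z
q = 2*z - 4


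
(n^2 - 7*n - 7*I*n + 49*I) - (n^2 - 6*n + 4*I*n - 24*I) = -n - 11*I*n + 73*I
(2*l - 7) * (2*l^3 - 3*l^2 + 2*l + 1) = 4*l^4 - 20*l^3 + 25*l^2 - 12*l - 7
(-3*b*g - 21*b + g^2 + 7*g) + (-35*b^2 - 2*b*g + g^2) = -35*b^2 - 5*b*g - 21*b + 2*g^2 + 7*g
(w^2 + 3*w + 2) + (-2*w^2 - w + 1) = -w^2 + 2*w + 3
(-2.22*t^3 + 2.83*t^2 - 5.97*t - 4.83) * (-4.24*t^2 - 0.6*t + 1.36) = 9.4128*t^5 - 10.6672*t^4 + 20.5956*t^3 + 27.91*t^2 - 5.2212*t - 6.5688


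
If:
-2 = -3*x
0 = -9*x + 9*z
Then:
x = 2/3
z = 2/3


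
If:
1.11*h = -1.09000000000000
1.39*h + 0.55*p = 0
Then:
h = -0.98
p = 2.48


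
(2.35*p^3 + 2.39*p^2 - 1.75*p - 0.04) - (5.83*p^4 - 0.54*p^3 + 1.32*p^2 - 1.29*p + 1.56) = -5.83*p^4 + 2.89*p^3 + 1.07*p^2 - 0.46*p - 1.6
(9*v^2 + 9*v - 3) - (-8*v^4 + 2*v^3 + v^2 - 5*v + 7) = 8*v^4 - 2*v^3 + 8*v^2 + 14*v - 10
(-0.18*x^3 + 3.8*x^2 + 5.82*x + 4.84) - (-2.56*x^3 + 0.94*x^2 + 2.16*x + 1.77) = 2.38*x^3 + 2.86*x^2 + 3.66*x + 3.07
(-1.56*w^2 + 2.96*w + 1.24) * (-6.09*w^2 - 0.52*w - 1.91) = 9.5004*w^4 - 17.2152*w^3 - 6.1112*w^2 - 6.2984*w - 2.3684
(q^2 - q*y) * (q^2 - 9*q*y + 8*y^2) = q^4 - 10*q^3*y + 17*q^2*y^2 - 8*q*y^3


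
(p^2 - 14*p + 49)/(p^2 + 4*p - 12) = (p^2 - 14*p + 49)/(p^2 + 4*p - 12)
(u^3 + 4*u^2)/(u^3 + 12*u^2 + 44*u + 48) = u^2/(u^2 + 8*u + 12)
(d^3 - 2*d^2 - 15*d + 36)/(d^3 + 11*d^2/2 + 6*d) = 2*(d^2 - 6*d + 9)/(d*(2*d + 3))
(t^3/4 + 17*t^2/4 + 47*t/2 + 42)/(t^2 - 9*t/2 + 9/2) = (t^3 + 17*t^2 + 94*t + 168)/(2*(2*t^2 - 9*t + 9))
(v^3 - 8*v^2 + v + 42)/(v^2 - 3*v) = v - 5 - 14/v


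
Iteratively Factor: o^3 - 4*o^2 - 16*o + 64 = (o - 4)*(o^2 - 16) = (o - 4)^2*(o + 4)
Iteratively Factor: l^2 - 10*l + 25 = (l - 5)*(l - 5)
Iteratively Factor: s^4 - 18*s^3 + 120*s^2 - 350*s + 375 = (s - 5)*(s^3 - 13*s^2 + 55*s - 75) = (s - 5)^2*(s^2 - 8*s + 15) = (s - 5)^3*(s - 3)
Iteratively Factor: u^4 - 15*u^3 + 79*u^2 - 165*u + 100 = (u - 1)*(u^3 - 14*u^2 + 65*u - 100) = (u - 5)*(u - 1)*(u^2 - 9*u + 20) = (u - 5)^2*(u - 1)*(u - 4)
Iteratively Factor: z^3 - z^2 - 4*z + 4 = (z - 1)*(z^2 - 4) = (z - 2)*(z - 1)*(z + 2)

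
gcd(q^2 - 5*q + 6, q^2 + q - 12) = q - 3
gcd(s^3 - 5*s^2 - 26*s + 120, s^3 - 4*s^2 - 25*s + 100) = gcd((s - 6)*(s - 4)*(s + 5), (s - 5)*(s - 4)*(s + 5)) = s^2 + s - 20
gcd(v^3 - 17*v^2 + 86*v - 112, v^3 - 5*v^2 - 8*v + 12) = 1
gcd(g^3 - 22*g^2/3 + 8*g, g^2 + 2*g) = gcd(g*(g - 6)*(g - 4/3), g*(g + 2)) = g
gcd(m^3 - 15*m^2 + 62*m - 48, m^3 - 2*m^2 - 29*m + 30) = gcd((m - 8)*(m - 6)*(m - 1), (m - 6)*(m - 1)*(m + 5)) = m^2 - 7*m + 6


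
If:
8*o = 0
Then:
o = 0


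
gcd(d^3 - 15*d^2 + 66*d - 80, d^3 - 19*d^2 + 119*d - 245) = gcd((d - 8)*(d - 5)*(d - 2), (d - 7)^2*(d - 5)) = d - 5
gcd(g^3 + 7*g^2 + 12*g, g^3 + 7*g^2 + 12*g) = g^3 + 7*g^2 + 12*g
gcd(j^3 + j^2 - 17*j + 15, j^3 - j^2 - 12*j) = 1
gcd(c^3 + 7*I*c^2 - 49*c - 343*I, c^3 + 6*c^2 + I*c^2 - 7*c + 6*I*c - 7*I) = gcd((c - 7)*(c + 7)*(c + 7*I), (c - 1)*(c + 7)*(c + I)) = c + 7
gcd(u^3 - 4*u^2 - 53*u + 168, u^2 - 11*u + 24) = u^2 - 11*u + 24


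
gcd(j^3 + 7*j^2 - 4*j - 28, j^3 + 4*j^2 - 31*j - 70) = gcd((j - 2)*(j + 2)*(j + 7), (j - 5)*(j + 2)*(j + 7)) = j^2 + 9*j + 14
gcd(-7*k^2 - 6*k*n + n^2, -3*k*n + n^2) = 1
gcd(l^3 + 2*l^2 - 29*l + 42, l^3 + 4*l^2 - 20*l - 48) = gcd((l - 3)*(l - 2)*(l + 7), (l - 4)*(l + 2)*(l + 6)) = 1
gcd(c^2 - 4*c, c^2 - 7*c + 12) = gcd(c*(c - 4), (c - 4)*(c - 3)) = c - 4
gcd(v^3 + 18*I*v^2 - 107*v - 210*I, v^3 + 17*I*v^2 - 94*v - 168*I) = v^2 + 13*I*v - 42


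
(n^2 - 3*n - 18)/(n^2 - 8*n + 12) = (n + 3)/(n - 2)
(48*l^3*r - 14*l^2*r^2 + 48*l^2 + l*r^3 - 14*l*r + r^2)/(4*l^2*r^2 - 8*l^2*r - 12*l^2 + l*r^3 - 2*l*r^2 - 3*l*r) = (-48*l^3*r + 14*l^2*r^2 - 48*l^2 - l*r^3 + 14*l*r - r^2)/(l*(-4*l*r^2 + 8*l*r + 12*l - r^3 + 2*r^2 + 3*r))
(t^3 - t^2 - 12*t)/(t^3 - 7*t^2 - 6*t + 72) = t/(t - 6)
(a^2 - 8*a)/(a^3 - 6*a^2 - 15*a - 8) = a/(a^2 + 2*a + 1)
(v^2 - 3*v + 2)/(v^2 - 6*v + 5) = (v - 2)/(v - 5)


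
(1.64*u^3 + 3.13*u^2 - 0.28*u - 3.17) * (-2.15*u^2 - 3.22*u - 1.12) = -3.526*u^5 - 12.0103*u^4 - 11.3134*u^3 + 4.2115*u^2 + 10.521*u + 3.5504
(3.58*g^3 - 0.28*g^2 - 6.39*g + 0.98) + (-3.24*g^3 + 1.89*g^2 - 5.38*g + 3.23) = 0.34*g^3 + 1.61*g^2 - 11.77*g + 4.21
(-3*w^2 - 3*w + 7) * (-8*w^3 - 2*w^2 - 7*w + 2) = 24*w^5 + 30*w^4 - 29*w^3 + w^2 - 55*w + 14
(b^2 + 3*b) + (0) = b^2 + 3*b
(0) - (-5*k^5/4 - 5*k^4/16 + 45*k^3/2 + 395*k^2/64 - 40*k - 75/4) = 5*k^5/4 + 5*k^4/16 - 45*k^3/2 - 395*k^2/64 + 40*k + 75/4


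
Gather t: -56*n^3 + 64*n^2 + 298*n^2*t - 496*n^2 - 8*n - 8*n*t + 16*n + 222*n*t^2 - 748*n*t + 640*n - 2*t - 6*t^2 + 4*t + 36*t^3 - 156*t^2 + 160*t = -56*n^3 - 432*n^2 + 648*n + 36*t^3 + t^2*(222*n - 162) + t*(298*n^2 - 756*n + 162)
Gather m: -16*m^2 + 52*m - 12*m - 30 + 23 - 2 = -16*m^2 + 40*m - 9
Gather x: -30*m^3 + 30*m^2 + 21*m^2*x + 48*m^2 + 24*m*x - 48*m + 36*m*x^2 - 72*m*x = -30*m^3 + 78*m^2 + 36*m*x^2 - 48*m + x*(21*m^2 - 48*m)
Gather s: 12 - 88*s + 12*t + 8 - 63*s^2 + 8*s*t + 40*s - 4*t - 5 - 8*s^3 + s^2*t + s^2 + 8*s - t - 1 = -8*s^3 + s^2*(t - 62) + s*(8*t - 40) + 7*t + 14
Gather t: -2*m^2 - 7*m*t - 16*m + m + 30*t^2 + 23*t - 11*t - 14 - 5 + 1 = -2*m^2 - 15*m + 30*t^2 + t*(12 - 7*m) - 18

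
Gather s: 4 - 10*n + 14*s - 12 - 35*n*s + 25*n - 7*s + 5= 15*n + s*(7 - 35*n) - 3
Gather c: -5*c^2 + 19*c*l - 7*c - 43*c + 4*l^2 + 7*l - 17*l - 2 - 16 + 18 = -5*c^2 + c*(19*l - 50) + 4*l^2 - 10*l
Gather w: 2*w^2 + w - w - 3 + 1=2*w^2 - 2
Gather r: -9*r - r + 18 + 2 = 20 - 10*r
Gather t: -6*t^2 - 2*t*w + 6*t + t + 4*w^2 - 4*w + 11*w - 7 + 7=-6*t^2 + t*(7 - 2*w) + 4*w^2 + 7*w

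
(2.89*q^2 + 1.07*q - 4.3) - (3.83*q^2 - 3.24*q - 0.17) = -0.94*q^2 + 4.31*q - 4.13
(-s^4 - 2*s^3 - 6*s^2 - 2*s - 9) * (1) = -s^4 - 2*s^3 - 6*s^2 - 2*s - 9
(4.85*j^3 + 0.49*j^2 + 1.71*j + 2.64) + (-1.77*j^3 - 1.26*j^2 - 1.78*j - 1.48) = 3.08*j^3 - 0.77*j^2 - 0.0700000000000001*j + 1.16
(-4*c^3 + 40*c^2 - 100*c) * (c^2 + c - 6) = -4*c^5 + 36*c^4 - 36*c^3 - 340*c^2 + 600*c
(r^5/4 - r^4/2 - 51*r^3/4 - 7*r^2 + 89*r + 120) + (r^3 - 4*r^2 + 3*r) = r^5/4 - r^4/2 - 47*r^3/4 - 11*r^2 + 92*r + 120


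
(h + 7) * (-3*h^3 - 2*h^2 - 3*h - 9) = -3*h^4 - 23*h^3 - 17*h^2 - 30*h - 63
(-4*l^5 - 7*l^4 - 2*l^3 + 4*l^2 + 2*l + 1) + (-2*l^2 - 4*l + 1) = -4*l^5 - 7*l^4 - 2*l^3 + 2*l^2 - 2*l + 2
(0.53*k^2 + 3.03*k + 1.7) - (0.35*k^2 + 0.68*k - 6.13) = 0.18*k^2 + 2.35*k + 7.83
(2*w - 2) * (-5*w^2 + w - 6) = -10*w^3 + 12*w^2 - 14*w + 12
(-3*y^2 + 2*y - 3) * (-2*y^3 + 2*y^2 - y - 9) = 6*y^5 - 10*y^4 + 13*y^3 + 19*y^2 - 15*y + 27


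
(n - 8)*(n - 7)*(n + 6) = n^3 - 9*n^2 - 34*n + 336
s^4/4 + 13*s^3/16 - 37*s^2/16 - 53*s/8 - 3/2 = (s/4 + 1/2)*(s - 3)*(s + 1/4)*(s + 4)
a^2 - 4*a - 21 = (a - 7)*(a + 3)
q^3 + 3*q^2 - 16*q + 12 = (q - 2)*(q - 1)*(q + 6)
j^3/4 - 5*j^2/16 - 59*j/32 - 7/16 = (j/4 + 1/2)*(j - 7/2)*(j + 1/4)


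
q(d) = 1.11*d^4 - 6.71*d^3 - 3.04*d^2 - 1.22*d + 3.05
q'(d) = 4.44*d^3 - 20.13*d^2 - 6.08*d - 1.22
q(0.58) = 0.14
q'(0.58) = -10.65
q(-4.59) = 1086.17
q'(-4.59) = -826.77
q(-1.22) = 14.66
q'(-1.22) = -31.83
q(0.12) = 2.85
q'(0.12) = -2.23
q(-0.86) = 6.73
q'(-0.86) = -13.70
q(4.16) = -205.27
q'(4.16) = -55.23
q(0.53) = 0.64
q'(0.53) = -9.44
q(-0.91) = 7.46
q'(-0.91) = -15.70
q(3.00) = -119.23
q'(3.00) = -80.75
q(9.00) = 2136.95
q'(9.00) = 1550.29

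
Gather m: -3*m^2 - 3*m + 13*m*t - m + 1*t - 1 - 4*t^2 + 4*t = -3*m^2 + m*(13*t - 4) - 4*t^2 + 5*t - 1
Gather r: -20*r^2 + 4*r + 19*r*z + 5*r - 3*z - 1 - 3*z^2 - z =-20*r^2 + r*(19*z + 9) - 3*z^2 - 4*z - 1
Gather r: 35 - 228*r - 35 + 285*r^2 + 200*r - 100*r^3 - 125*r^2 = -100*r^3 + 160*r^2 - 28*r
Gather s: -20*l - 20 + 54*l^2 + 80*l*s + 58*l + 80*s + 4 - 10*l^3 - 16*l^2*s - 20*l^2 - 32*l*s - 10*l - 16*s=-10*l^3 + 34*l^2 + 28*l + s*(-16*l^2 + 48*l + 64) - 16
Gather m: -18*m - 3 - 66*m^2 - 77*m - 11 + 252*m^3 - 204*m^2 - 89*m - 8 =252*m^3 - 270*m^2 - 184*m - 22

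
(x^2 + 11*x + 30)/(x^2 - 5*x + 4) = (x^2 + 11*x + 30)/(x^2 - 5*x + 4)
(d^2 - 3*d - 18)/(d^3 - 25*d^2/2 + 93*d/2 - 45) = 2*(d + 3)/(2*d^2 - 13*d + 15)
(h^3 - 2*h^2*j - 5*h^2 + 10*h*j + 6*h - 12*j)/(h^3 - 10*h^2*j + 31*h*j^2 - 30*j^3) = (h^2 - 5*h + 6)/(h^2 - 8*h*j + 15*j^2)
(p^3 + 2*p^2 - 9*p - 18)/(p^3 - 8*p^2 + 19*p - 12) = (p^2 + 5*p + 6)/(p^2 - 5*p + 4)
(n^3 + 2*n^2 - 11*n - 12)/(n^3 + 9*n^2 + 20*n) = (n^2 - 2*n - 3)/(n*(n + 5))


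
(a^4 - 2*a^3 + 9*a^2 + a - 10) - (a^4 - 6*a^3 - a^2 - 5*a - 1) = 4*a^3 + 10*a^2 + 6*a - 9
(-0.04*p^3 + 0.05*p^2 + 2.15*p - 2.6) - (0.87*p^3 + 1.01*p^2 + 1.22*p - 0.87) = -0.91*p^3 - 0.96*p^2 + 0.93*p - 1.73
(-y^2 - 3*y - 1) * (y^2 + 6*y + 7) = -y^4 - 9*y^3 - 26*y^2 - 27*y - 7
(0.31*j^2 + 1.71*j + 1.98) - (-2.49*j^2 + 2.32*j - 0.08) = 2.8*j^2 - 0.61*j + 2.06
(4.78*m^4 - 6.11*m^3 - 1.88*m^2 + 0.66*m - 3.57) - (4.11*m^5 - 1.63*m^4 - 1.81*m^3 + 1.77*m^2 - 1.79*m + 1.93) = -4.11*m^5 + 6.41*m^4 - 4.3*m^3 - 3.65*m^2 + 2.45*m - 5.5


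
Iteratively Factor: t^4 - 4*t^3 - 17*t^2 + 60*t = (t + 4)*(t^3 - 8*t^2 + 15*t) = t*(t + 4)*(t^2 - 8*t + 15) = t*(t - 3)*(t + 4)*(t - 5)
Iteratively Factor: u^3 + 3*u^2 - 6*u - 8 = (u - 2)*(u^2 + 5*u + 4) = (u - 2)*(u + 4)*(u + 1)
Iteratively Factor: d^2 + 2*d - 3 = (d - 1)*(d + 3)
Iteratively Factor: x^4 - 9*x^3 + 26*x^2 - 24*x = (x - 2)*(x^3 - 7*x^2 + 12*x) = (x - 3)*(x - 2)*(x^2 - 4*x) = x*(x - 3)*(x - 2)*(x - 4)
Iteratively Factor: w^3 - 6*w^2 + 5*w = (w - 1)*(w^2 - 5*w) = w*(w - 1)*(w - 5)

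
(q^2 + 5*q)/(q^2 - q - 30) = q/(q - 6)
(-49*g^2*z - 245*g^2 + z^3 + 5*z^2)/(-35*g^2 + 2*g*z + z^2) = (-7*g*z - 35*g + z^2 + 5*z)/(-5*g + z)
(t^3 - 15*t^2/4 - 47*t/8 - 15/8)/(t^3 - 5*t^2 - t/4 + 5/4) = (4*t + 3)/(2*(2*t - 1))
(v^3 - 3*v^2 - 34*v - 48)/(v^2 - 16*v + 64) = (v^2 + 5*v + 6)/(v - 8)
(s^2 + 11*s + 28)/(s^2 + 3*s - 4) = (s + 7)/(s - 1)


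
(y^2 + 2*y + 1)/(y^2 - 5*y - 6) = (y + 1)/(y - 6)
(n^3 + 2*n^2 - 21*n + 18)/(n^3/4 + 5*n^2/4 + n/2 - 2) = 4*(n^2 + 3*n - 18)/(n^2 + 6*n + 8)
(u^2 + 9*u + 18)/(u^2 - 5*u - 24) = (u + 6)/(u - 8)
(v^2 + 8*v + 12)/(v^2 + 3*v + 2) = (v + 6)/(v + 1)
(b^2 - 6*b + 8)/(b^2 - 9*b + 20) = (b - 2)/(b - 5)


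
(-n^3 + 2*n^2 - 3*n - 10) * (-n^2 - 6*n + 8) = n^5 + 4*n^4 - 17*n^3 + 44*n^2 + 36*n - 80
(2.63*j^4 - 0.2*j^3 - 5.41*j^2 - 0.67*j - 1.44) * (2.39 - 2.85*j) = -7.4955*j^5 + 6.8557*j^4 + 14.9405*j^3 - 11.0204*j^2 + 2.5027*j - 3.4416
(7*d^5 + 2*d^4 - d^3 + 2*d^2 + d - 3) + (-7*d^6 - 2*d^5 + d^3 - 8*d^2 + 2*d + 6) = -7*d^6 + 5*d^5 + 2*d^4 - 6*d^2 + 3*d + 3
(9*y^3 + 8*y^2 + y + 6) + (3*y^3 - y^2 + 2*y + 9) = 12*y^3 + 7*y^2 + 3*y + 15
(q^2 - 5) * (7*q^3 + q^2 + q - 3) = 7*q^5 + q^4 - 34*q^3 - 8*q^2 - 5*q + 15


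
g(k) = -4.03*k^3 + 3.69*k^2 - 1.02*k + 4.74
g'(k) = -12.09*k^2 + 7.38*k - 1.02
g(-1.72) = 37.92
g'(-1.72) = -49.48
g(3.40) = -114.47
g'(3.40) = -115.69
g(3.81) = -168.47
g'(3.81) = -148.40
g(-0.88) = 11.24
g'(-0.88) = -16.88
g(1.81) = -8.91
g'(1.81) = -27.27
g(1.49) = -1.92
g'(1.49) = -16.86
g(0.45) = 4.66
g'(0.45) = -0.15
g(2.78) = -56.16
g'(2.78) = -73.94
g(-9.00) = 3250.68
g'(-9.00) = -1046.73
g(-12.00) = 7512.18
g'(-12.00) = -1830.54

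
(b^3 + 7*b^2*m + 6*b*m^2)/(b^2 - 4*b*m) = (b^2 + 7*b*m + 6*m^2)/(b - 4*m)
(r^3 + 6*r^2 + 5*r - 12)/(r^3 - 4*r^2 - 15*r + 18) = (r + 4)/(r - 6)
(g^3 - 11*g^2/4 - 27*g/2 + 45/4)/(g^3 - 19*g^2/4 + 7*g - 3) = (g^2 - 2*g - 15)/(g^2 - 4*g + 4)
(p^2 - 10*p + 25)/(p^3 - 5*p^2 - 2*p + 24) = (p^2 - 10*p + 25)/(p^3 - 5*p^2 - 2*p + 24)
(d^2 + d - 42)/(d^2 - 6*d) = (d + 7)/d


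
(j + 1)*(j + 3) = j^2 + 4*j + 3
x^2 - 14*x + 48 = (x - 8)*(x - 6)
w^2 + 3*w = w*(w + 3)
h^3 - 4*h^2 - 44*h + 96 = (h - 8)*(h - 2)*(h + 6)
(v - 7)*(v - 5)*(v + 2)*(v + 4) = v^4 - 6*v^3 - 29*v^2 + 114*v + 280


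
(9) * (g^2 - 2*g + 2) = 9*g^2 - 18*g + 18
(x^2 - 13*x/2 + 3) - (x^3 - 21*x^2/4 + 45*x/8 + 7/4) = -x^3 + 25*x^2/4 - 97*x/8 + 5/4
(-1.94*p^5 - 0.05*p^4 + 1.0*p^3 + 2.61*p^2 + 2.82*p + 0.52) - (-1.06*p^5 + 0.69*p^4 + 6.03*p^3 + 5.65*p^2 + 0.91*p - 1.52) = -0.88*p^5 - 0.74*p^4 - 5.03*p^3 - 3.04*p^2 + 1.91*p + 2.04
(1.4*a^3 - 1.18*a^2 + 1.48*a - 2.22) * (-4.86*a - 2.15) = -6.804*a^4 + 2.7248*a^3 - 4.6558*a^2 + 7.6072*a + 4.773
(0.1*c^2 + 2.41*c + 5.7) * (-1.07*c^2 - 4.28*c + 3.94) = -0.107*c^4 - 3.0067*c^3 - 16.0198*c^2 - 14.9006*c + 22.458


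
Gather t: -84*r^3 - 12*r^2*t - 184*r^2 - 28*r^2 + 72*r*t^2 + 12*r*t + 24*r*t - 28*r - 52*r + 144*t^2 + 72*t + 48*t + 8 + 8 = -84*r^3 - 212*r^2 - 80*r + t^2*(72*r + 144) + t*(-12*r^2 + 36*r + 120) + 16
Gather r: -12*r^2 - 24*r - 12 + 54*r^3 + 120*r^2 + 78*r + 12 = 54*r^3 + 108*r^2 + 54*r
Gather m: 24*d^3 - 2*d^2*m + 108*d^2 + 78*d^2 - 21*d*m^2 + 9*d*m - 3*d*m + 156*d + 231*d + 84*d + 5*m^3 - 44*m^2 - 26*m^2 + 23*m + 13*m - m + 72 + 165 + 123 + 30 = 24*d^3 + 186*d^2 + 471*d + 5*m^3 + m^2*(-21*d - 70) + m*(-2*d^2 + 6*d + 35) + 390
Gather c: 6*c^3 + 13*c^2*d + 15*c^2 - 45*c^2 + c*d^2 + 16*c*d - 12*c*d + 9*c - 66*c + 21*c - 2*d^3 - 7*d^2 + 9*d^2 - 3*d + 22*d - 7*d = 6*c^3 + c^2*(13*d - 30) + c*(d^2 + 4*d - 36) - 2*d^3 + 2*d^2 + 12*d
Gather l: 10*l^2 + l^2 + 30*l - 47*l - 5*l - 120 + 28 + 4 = 11*l^2 - 22*l - 88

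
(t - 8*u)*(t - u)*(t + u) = t^3 - 8*t^2*u - t*u^2 + 8*u^3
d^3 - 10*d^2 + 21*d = d*(d - 7)*(d - 3)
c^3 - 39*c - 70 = (c - 7)*(c + 2)*(c + 5)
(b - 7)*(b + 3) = b^2 - 4*b - 21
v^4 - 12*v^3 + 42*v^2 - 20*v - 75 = (v - 5)^2*(v - 3)*(v + 1)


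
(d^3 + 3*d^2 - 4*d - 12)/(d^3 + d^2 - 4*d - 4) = (d + 3)/(d + 1)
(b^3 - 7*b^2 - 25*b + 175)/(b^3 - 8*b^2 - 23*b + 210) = (b - 5)/(b - 6)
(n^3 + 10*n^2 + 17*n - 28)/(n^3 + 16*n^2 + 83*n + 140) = (n - 1)/(n + 5)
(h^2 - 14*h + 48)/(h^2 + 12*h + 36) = (h^2 - 14*h + 48)/(h^2 + 12*h + 36)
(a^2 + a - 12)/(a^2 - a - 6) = (a + 4)/(a + 2)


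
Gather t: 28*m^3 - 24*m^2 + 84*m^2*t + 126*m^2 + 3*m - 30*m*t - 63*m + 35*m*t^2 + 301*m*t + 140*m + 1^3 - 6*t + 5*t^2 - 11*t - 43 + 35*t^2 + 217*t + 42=28*m^3 + 102*m^2 + 80*m + t^2*(35*m + 40) + t*(84*m^2 + 271*m + 200)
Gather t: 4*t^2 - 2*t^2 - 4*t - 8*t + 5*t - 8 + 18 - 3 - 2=2*t^2 - 7*t + 5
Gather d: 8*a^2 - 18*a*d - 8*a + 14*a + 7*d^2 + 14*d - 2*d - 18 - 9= 8*a^2 + 6*a + 7*d^2 + d*(12 - 18*a) - 27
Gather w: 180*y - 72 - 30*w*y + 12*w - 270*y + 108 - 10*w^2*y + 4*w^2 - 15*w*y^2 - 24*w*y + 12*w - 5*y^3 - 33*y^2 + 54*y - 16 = w^2*(4 - 10*y) + w*(-15*y^2 - 54*y + 24) - 5*y^3 - 33*y^2 - 36*y + 20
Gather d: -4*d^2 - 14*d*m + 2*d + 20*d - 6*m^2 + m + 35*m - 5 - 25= -4*d^2 + d*(22 - 14*m) - 6*m^2 + 36*m - 30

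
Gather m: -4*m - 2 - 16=-4*m - 18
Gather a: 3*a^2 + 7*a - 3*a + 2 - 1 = 3*a^2 + 4*a + 1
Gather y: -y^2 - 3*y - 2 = -y^2 - 3*y - 2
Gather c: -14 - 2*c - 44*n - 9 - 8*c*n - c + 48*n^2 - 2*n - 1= c*(-8*n - 3) + 48*n^2 - 46*n - 24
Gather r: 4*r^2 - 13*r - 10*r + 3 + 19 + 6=4*r^2 - 23*r + 28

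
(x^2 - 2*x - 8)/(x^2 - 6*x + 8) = (x + 2)/(x - 2)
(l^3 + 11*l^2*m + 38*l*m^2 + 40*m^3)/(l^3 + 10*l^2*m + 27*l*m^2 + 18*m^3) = (l^3 + 11*l^2*m + 38*l*m^2 + 40*m^3)/(l^3 + 10*l^2*m + 27*l*m^2 + 18*m^3)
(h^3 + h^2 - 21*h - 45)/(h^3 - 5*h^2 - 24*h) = (h^2 - 2*h - 15)/(h*(h - 8))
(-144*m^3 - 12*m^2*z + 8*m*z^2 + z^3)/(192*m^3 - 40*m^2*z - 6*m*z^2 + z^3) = (6*m + z)/(-8*m + z)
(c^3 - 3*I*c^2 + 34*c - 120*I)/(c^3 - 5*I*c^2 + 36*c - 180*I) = (c - 4*I)/(c - 6*I)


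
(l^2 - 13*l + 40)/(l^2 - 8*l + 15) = (l - 8)/(l - 3)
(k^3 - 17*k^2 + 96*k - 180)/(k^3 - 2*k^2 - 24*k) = (k^2 - 11*k + 30)/(k*(k + 4))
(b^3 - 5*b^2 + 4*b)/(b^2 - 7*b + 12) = b*(b - 1)/(b - 3)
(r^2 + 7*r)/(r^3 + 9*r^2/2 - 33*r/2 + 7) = 2*r/(2*r^2 - 5*r + 2)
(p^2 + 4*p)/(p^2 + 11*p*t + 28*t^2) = p*(p + 4)/(p^2 + 11*p*t + 28*t^2)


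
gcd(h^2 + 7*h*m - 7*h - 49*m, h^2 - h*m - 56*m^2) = h + 7*m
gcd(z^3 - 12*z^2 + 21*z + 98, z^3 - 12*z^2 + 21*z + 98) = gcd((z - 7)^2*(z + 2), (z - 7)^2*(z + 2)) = z^3 - 12*z^2 + 21*z + 98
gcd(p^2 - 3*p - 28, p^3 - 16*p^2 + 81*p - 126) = p - 7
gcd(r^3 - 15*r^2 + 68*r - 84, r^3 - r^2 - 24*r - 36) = r - 6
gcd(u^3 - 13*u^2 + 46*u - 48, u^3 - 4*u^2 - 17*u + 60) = u - 3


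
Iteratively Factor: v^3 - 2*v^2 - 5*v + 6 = (v - 3)*(v^2 + v - 2) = (v - 3)*(v - 1)*(v + 2)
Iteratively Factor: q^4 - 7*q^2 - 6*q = (q + 1)*(q^3 - q^2 - 6*q) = (q - 3)*(q + 1)*(q^2 + 2*q) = (q - 3)*(q + 1)*(q + 2)*(q)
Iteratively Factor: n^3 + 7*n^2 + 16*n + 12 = (n + 2)*(n^2 + 5*n + 6) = (n + 2)^2*(n + 3)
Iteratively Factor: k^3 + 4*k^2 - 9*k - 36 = (k + 4)*(k^2 - 9) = (k + 3)*(k + 4)*(k - 3)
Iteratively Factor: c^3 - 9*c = (c)*(c^2 - 9) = c*(c - 3)*(c + 3)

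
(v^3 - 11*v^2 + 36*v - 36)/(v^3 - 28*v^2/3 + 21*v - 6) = 3*(v - 2)/(3*v - 1)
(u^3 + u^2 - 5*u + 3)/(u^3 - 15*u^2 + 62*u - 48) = (u^2 + 2*u - 3)/(u^2 - 14*u + 48)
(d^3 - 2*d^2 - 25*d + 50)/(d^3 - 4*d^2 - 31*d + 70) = (d - 5)/(d - 7)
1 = 1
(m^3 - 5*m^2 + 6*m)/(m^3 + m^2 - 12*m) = (m - 2)/(m + 4)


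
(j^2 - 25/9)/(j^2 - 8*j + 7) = (j^2 - 25/9)/(j^2 - 8*j + 7)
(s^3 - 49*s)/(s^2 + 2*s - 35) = s*(s - 7)/(s - 5)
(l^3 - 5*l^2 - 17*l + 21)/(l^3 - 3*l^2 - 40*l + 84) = (l^2 + 2*l - 3)/(l^2 + 4*l - 12)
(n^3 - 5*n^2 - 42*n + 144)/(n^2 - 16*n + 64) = (n^2 + 3*n - 18)/(n - 8)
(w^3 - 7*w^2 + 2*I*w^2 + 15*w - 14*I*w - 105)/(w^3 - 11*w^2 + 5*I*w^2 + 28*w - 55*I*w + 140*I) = (w - 3*I)/(w - 4)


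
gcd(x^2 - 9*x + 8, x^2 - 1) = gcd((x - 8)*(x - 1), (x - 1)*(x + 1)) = x - 1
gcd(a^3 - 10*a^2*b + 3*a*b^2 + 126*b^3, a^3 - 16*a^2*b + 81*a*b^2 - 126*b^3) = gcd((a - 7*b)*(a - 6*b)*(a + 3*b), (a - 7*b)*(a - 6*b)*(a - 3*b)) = a^2 - 13*a*b + 42*b^2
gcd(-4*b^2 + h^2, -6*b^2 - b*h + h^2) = 2*b + h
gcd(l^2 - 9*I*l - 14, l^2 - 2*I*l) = l - 2*I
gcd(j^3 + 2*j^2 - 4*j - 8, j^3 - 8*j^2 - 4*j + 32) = j^2 - 4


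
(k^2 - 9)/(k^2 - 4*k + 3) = (k + 3)/(k - 1)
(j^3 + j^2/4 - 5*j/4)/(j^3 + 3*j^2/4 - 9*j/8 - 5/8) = 2*j/(2*j + 1)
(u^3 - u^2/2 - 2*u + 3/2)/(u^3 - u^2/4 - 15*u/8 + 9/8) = 4*(u - 1)/(4*u - 3)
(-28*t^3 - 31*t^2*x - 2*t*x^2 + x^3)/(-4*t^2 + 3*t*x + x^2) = (-7*t^2 - 6*t*x + x^2)/(-t + x)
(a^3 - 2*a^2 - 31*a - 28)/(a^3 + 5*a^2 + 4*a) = (a - 7)/a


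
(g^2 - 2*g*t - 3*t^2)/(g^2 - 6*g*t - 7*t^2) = (-g + 3*t)/(-g + 7*t)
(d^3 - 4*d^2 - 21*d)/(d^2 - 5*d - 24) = d*(d - 7)/(d - 8)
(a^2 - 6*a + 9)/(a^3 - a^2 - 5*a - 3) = (a - 3)/(a^2 + 2*a + 1)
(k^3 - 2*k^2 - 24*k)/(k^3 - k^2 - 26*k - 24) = k/(k + 1)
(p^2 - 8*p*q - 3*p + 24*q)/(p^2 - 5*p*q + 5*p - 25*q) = (p^2 - 8*p*q - 3*p + 24*q)/(p^2 - 5*p*q + 5*p - 25*q)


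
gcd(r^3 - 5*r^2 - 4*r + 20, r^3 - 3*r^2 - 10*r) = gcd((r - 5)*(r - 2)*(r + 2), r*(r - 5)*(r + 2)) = r^2 - 3*r - 10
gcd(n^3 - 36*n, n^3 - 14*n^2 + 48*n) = n^2 - 6*n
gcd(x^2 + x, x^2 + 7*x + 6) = x + 1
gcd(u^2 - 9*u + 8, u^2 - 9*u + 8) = u^2 - 9*u + 8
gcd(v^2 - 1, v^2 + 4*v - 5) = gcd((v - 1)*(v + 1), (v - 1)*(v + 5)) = v - 1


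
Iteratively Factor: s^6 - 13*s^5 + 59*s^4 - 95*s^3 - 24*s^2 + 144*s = (s - 3)*(s^5 - 10*s^4 + 29*s^3 - 8*s^2 - 48*s) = s*(s - 3)*(s^4 - 10*s^3 + 29*s^2 - 8*s - 48) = s*(s - 4)*(s - 3)*(s^3 - 6*s^2 + 5*s + 12) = s*(s - 4)*(s - 3)^2*(s^2 - 3*s - 4) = s*(s - 4)*(s - 3)^2*(s + 1)*(s - 4)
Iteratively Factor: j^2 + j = (j)*(j + 1)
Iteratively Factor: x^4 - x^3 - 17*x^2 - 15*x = (x + 3)*(x^3 - 4*x^2 - 5*x) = x*(x + 3)*(x^2 - 4*x - 5) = x*(x + 1)*(x + 3)*(x - 5)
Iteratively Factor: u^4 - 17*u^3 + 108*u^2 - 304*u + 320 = (u - 4)*(u^3 - 13*u^2 + 56*u - 80) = (u - 4)^2*(u^2 - 9*u + 20) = (u - 5)*(u - 4)^2*(u - 4)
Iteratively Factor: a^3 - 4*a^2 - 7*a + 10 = (a - 5)*(a^2 + a - 2) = (a - 5)*(a - 1)*(a + 2)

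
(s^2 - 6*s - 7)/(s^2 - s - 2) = (s - 7)/(s - 2)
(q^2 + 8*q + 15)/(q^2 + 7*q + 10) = (q + 3)/(q + 2)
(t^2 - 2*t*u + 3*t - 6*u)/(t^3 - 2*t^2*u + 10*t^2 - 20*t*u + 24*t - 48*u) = (t + 3)/(t^2 + 10*t + 24)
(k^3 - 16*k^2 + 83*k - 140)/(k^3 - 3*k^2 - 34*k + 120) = (k - 7)/(k + 6)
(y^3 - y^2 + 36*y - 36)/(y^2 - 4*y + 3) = (y^2 + 36)/(y - 3)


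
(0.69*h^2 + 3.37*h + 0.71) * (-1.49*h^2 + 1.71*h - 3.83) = -1.0281*h^4 - 3.8414*h^3 + 2.0621*h^2 - 11.693*h - 2.7193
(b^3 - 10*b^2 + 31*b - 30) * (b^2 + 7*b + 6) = b^5 - 3*b^4 - 33*b^3 + 127*b^2 - 24*b - 180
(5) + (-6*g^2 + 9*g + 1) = -6*g^2 + 9*g + 6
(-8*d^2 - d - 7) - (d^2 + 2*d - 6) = -9*d^2 - 3*d - 1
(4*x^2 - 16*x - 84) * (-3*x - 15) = -12*x^3 - 12*x^2 + 492*x + 1260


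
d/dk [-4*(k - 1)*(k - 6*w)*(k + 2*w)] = -12*k^2 + 32*k*w + 8*k + 48*w^2 - 16*w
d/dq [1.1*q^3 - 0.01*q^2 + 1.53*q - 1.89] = 3.3*q^2 - 0.02*q + 1.53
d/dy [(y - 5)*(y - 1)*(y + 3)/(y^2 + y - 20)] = (y^4 + 2*y^3 - 50*y^2 + 90*y + 245)/(y^4 + 2*y^3 - 39*y^2 - 40*y + 400)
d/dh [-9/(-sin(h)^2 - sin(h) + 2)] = -9*(2*sin(h) + 1)*cos(h)/(sin(h)^2 + sin(h) - 2)^2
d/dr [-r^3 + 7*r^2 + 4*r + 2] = -3*r^2 + 14*r + 4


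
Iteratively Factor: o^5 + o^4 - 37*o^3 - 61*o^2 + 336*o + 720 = (o - 4)*(o^4 + 5*o^3 - 17*o^2 - 129*o - 180) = (o - 4)*(o + 3)*(o^3 + 2*o^2 - 23*o - 60) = (o - 4)*(o + 3)^2*(o^2 - o - 20) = (o - 4)*(o + 3)^2*(o + 4)*(o - 5)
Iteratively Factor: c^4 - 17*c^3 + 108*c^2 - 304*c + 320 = (c - 5)*(c^3 - 12*c^2 + 48*c - 64) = (c - 5)*(c - 4)*(c^2 - 8*c + 16) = (c - 5)*(c - 4)^2*(c - 4)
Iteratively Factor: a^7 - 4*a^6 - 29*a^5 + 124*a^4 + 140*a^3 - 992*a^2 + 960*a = (a)*(a^6 - 4*a^5 - 29*a^4 + 124*a^3 + 140*a^2 - 992*a + 960) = a*(a - 2)*(a^5 - 2*a^4 - 33*a^3 + 58*a^2 + 256*a - 480) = a*(a - 5)*(a - 2)*(a^4 + 3*a^3 - 18*a^2 - 32*a + 96) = a*(a - 5)*(a - 2)*(a + 4)*(a^3 - a^2 - 14*a + 24) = a*(a - 5)*(a - 3)*(a - 2)*(a + 4)*(a^2 + 2*a - 8) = a*(a - 5)*(a - 3)*(a - 2)^2*(a + 4)*(a + 4)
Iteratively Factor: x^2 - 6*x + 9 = (x - 3)*(x - 3)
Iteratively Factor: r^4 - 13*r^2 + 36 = (r - 3)*(r^3 + 3*r^2 - 4*r - 12) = (r - 3)*(r - 2)*(r^2 + 5*r + 6) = (r - 3)*(r - 2)*(r + 3)*(r + 2)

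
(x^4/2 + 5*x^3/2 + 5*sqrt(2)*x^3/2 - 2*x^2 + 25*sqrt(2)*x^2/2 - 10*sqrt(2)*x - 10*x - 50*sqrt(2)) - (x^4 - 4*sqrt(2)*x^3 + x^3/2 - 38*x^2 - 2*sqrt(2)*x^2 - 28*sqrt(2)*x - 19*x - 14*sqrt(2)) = -x^4/2 + 2*x^3 + 13*sqrt(2)*x^3/2 + 29*sqrt(2)*x^2/2 + 36*x^2 + 9*x + 18*sqrt(2)*x - 36*sqrt(2)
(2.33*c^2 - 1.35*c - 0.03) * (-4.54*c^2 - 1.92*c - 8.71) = -10.5782*c^4 + 1.6554*c^3 - 17.5661*c^2 + 11.8161*c + 0.2613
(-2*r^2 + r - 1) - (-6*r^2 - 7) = 4*r^2 + r + 6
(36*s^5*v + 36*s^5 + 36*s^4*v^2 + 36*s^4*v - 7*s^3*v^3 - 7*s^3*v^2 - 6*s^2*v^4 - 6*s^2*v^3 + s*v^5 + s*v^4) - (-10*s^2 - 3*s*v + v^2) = 36*s^5*v + 36*s^5 + 36*s^4*v^2 + 36*s^4*v - 7*s^3*v^3 - 7*s^3*v^2 - 6*s^2*v^4 - 6*s^2*v^3 + 10*s^2 + s*v^5 + s*v^4 + 3*s*v - v^2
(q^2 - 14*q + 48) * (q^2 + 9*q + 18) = q^4 - 5*q^3 - 60*q^2 + 180*q + 864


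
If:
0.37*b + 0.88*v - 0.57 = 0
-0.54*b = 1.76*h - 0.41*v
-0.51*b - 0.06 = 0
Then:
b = -0.12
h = 0.20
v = 0.70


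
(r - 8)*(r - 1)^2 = r^3 - 10*r^2 + 17*r - 8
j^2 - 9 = (j - 3)*(j + 3)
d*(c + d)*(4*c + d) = 4*c^2*d + 5*c*d^2 + d^3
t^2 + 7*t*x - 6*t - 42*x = (t - 6)*(t + 7*x)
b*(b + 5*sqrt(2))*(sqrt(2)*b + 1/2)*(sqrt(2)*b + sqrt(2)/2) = 2*b^4 + b^3 + 21*sqrt(2)*b^3/2 + 5*b^2 + 21*sqrt(2)*b^2/4 + 5*b/2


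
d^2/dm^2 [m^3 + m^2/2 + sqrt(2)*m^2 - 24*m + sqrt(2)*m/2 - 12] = 6*m + 1 + 2*sqrt(2)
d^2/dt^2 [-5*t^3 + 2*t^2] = 4 - 30*t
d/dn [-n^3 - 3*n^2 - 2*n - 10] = -3*n^2 - 6*n - 2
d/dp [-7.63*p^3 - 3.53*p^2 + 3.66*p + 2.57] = -22.89*p^2 - 7.06*p + 3.66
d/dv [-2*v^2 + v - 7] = 1 - 4*v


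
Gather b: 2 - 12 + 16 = 6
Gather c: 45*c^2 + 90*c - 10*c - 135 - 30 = 45*c^2 + 80*c - 165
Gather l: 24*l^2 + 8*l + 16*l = 24*l^2 + 24*l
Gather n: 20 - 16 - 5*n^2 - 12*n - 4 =-5*n^2 - 12*n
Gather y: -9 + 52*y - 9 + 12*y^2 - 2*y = 12*y^2 + 50*y - 18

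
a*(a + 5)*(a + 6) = a^3 + 11*a^2 + 30*a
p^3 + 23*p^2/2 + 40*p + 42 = (p + 2)*(p + 7/2)*(p + 6)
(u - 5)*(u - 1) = u^2 - 6*u + 5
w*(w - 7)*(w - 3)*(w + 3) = w^4 - 7*w^3 - 9*w^2 + 63*w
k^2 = k^2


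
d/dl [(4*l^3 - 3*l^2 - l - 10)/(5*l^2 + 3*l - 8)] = 2*(10*l^4 + 12*l^3 - 50*l^2 + 74*l + 19)/(25*l^4 + 30*l^3 - 71*l^2 - 48*l + 64)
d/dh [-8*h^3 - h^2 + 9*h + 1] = -24*h^2 - 2*h + 9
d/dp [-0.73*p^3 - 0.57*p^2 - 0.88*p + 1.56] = -2.19*p^2 - 1.14*p - 0.88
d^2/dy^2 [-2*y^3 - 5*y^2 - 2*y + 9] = -12*y - 10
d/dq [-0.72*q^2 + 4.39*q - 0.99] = 4.39 - 1.44*q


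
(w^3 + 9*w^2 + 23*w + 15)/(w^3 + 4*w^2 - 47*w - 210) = (w^2 + 4*w + 3)/(w^2 - w - 42)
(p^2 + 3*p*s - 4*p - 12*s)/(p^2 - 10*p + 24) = (p + 3*s)/(p - 6)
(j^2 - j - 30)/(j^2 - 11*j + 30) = (j + 5)/(j - 5)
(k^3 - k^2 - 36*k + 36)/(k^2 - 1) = (k^2 - 36)/(k + 1)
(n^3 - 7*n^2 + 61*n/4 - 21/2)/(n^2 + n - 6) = (n^2 - 5*n + 21/4)/(n + 3)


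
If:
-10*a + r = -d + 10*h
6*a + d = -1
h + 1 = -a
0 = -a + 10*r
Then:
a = 90/59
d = -599/59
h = -149/59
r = 9/59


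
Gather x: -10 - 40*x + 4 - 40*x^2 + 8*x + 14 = -40*x^2 - 32*x + 8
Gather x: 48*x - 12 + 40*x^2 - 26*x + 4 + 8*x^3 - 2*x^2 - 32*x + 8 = 8*x^3 + 38*x^2 - 10*x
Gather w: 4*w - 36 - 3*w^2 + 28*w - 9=-3*w^2 + 32*w - 45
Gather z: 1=1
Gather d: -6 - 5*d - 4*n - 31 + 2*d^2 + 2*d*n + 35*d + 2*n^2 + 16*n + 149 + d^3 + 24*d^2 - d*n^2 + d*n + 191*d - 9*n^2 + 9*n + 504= d^3 + 26*d^2 + d*(-n^2 + 3*n + 221) - 7*n^2 + 21*n + 616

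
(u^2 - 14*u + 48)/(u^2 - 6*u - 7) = (-u^2 + 14*u - 48)/(-u^2 + 6*u + 7)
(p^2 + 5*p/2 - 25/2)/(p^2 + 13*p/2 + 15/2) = (2*p - 5)/(2*p + 3)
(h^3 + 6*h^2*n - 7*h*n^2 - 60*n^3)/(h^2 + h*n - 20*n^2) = (h^2 + h*n - 12*n^2)/(h - 4*n)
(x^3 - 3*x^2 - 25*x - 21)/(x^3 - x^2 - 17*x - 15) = (x - 7)/(x - 5)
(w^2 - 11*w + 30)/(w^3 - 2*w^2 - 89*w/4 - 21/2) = 4*(w - 5)/(4*w^2 + 16*w + 7)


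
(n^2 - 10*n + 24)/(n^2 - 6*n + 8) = (n - 6)/(n - 2)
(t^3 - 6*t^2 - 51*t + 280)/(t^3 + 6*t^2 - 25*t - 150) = (t^2 - t - 56)/(t^2 + 11*t + 30)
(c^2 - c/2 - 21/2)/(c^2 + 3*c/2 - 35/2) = (c + 3)/(c + 5)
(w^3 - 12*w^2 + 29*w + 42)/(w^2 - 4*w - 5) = (w^2 - 13*w + 42)/(w - 5)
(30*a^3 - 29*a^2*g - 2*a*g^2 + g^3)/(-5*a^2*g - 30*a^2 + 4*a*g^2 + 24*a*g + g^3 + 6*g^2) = (-6*a + g)/(g + 6)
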